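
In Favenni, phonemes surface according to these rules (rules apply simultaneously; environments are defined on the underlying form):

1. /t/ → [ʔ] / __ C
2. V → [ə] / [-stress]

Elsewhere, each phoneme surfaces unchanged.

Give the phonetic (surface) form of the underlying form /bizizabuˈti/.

[bəzəzəbəˈti]

/b/ (word-initial): no rule targets it → [b].
/i/ — between /b/ and /z/, in an unstressed syllable — surfaces as [ə] (rule 2).
/z/ — not in any rule's target class → [z].
Rule 2 applies to /i/ (between /z/ and /z/: in an unstressed syllable) → [ə].
/z/ — not in any rule's target class → [z].
/a/ (between /z/ and /b/): in an unstressed syllable, so rule 2 applies → [ə].
/b/ — not in any rule's target class → [b].
/u/ (between /b/ and /t/): in an unstressed syllable, so rule 2 applies → [ə].
/t/ — between /u/ and /i/; rule 1 does not apply here → [t].
/i/ — word-final; rule 2 does not apply here → [i].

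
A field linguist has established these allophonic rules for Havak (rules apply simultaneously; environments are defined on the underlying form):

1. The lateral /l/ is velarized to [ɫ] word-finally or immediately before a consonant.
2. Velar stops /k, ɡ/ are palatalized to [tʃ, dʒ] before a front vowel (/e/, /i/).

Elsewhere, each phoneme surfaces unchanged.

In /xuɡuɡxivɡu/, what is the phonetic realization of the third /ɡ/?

/ɡ/ — between /v/ and /u/; rule 2 does not apply here → [ɡ].

[ɡ]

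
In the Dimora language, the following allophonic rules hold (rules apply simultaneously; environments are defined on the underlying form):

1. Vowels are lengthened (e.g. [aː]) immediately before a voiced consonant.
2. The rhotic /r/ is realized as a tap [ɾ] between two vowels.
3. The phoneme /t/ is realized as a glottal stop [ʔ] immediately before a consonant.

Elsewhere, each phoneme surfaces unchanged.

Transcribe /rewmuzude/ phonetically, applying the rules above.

/r/ (word-initial) fails the environment for rule 2, so it stays [r].
/e/ (between /r/ and /w/) occurs before a voiced consonant → [eː] by rule 1.
/w/ (between /e/ and /m/) is unaffected → [w].
/m/ — not in any rule's target class → [m].
/u/ — between /m/ and /z/, before a voiced consonant — surfaces as [uː] (rule 1).
/z/ — not in any rule's target class → [z].
Rule 1 applies to /u/ (between /z/ and /d/: before a voiced consonant) → [uː].
/d/ — not in any rule's target class → [d].
/e/ (word-final): rule 1 targets it, but not before a voiced consonant → unchanged [e].

[reːwmuːzuːde]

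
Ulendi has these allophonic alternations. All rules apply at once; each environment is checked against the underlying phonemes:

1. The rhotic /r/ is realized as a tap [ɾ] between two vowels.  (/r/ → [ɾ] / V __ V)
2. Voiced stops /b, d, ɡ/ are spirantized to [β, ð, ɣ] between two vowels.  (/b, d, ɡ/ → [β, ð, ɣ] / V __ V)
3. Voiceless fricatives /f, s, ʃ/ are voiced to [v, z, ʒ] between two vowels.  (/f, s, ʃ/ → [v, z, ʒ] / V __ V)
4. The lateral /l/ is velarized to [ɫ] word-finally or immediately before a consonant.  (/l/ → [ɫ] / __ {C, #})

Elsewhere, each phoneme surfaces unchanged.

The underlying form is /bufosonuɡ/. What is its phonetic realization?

/b/ (word-initial) fails the environment for rule 2, so it stays [b].
/u/ stays [u].
/f/ (between /u/ and /o/) occurs between two vowels → [v] by rule 3.
/o/ (between /f/ and /s/) is unaffected → [o].
/s/ meets the environment for rule 3 (between two vowels) → [z].
/o/ stays [o].
/n/ (between /o/ and /u/) is unaffected → [n].
/u/ stays [u].
/ɡ/ (word-final) is in the target of rule 2 but the environment (between two vowels) is not met → [ɡ].

[buvozonuɡ]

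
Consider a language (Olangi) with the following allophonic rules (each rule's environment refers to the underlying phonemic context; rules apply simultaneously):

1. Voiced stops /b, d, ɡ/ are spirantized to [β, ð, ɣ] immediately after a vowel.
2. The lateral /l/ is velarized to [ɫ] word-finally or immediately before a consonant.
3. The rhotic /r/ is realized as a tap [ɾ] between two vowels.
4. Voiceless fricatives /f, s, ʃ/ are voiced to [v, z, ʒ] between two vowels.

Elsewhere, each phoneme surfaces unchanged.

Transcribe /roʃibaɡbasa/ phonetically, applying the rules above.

[roʒiβaɣbaza]

/r/ — word-initial; rule 3 does not apply here → [r].
/ʃ/ (between /o/ and /i/): between two vowels, so rule 4 applies → [ʒ].
/b/ meets the environment for rule 1 (immediately after a vowel) → [β].
/ɡ/ (between /a/ and /b/) occurs immediately after a vowel → [ɣ] by rule 1.
/b/ — between /ɡ/ and /a/; rule 1 does not apply here → [b].
/s/ meets the environment for rule 4 (between two vowels) → [z].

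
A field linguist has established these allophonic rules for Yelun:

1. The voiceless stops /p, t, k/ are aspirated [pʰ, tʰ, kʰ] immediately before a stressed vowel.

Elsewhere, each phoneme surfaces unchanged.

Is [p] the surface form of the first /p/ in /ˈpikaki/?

/p/ — word-initial, immediately before a stressed vowel — surfaces as [pʰ] (rule 1).
The actual realization is [pʰ], not [p].

No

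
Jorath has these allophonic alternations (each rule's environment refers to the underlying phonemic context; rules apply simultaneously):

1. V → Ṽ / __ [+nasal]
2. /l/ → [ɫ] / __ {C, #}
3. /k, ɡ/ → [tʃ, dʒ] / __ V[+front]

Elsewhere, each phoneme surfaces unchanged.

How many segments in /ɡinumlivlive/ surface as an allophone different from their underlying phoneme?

Segments that undergo a rule: /ɡ/ → [dʒ] (rule 3); /i/ → [ĩ] (rule 1); /u/ → [ũ] (rule 1).
All other segments surface unchanged.

3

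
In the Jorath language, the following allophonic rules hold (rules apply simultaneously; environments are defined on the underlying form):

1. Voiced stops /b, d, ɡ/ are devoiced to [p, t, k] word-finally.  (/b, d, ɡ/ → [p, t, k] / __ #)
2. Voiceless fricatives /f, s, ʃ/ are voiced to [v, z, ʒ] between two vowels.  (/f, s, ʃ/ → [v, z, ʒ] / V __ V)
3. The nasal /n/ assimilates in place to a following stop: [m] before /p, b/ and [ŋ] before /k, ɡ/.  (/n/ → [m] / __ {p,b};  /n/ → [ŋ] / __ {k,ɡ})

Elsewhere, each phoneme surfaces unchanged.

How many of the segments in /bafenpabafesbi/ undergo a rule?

Segments that undergo a rule: /f/ → [v] (rule 2); /n/ → [m] (rule 3); /f/ → [v] (rule 2).
All other segments surface unchanged.

3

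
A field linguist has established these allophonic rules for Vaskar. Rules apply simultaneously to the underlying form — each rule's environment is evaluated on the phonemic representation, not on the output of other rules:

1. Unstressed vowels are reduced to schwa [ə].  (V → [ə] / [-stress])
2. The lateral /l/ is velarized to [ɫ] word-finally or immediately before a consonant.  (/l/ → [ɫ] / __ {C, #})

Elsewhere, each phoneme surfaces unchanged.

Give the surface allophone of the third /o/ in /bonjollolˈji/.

[ə]

/o/ (between /l/ and /l/): in an unstressed syllable, so rule 1 applies → [ə].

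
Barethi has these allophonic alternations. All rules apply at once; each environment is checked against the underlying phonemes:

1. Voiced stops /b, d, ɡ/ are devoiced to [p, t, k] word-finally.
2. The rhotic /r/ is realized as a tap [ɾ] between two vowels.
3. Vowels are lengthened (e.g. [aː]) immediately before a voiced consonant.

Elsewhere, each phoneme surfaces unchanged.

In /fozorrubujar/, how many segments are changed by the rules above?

Segments that undergo a rule: /o/ → [oː] (rule 3); /o/ → [oː] (rule 3); /u/ → [uː] (rule 3); /u/ → [uː] (rule 3); /a/ → [aː] (rule 3).
All other segments surface unchanged.

5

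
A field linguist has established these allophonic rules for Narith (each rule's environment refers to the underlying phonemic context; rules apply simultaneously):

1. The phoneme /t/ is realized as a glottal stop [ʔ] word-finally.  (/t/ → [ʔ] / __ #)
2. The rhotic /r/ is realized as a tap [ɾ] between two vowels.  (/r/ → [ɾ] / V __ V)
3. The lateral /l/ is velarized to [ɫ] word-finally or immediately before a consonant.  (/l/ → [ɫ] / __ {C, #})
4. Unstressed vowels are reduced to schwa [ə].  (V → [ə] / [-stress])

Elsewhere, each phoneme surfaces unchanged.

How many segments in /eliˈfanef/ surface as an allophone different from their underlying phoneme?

Segments that undergo a rule: /e/ → [ə] (rule 4); /i/ → [ə] (rule 4); /e/ → [ə] (rule 4).
All other segments surface unchanged.

3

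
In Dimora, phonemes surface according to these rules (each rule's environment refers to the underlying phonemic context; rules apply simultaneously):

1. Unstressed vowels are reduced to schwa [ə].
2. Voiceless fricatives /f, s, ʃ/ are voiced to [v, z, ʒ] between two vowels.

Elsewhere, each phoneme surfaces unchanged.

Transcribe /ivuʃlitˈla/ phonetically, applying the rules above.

/i/ (word-initial): in an unstressed syllable, so rule 1 applies → [ə].
/v/ (between /i/ and /u/): no rule targets it → [v].
/u/ — between /v/ and /ʃ/, in an unstressed syllable — surfaces as [ə] (rule 1).
/ʃ/ (between /u/ and /l/): rule 2 targets it, but not between two vowels → unchanged [ʃ].
/l/ stays [l].
/i/ — between /l/ and /t/, in an unstressed syllable — surfaces as [ə] (rule 1).
/t/ stays [t].
/l/ (between /t/ and /a/): no rule targets it → [l].
/a/ (word-final) is in the target of rule 1 but the environment (in an unstressed syllable) is not met → [a].

[əvəʃlətˈla]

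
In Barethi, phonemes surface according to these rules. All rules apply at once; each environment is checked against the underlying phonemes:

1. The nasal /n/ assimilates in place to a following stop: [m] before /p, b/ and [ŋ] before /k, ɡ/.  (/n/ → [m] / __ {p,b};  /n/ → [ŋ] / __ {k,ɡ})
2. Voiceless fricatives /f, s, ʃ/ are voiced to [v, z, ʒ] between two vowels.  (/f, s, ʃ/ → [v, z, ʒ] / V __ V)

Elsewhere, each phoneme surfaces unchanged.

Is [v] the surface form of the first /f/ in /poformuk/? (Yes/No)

/f/ (between /o/ and /o/) occurs between two vowels → [v] by rule 2.
The actual realization is [v], which matches [v].

Yes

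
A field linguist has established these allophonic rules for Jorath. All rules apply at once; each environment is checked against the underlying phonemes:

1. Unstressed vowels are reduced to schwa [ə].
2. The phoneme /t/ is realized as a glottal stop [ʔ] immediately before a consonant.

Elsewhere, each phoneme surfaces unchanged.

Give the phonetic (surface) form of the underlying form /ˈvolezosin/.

[ˈvoləzəsən]

/o/ — between /v/ and /l/; rule 1 does not apply here → [o].
Rule 1 applies to /e/ (between /l/ and /z/: in an unstressed syllable) → [ə].
/o/ meets the environment for rule 1 (in an unstressed syllable) → [ə].
/i/ (between /s/ and /n/): in an unstressed syllable, so rule 1 applies → [ə].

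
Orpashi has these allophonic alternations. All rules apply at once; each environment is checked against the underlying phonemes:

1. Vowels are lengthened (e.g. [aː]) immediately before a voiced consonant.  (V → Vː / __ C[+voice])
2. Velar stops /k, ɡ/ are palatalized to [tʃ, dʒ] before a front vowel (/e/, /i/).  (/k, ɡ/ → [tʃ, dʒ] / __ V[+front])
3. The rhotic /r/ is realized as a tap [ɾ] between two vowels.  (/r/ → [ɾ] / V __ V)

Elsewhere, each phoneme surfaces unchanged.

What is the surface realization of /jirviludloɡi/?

/j/ (word-initial): no rule targets it → [j].
/i/ meets the environment for rule 1 (before a voiced consonant) → [iː].
/r/ — between /i/ and /v/; rule 3 does not apply here → [r].
/v/ — not in any rule's target class → [v].
Rule 1 applies to /i/ (between /v/ and /l/: before a voiced consonant) → [iː].
/l/ — not in any rule's target class → [l].
/u/ (between /l/ and /d/): before a voiced consonant, so rule 1 applies → [uː].
/d/ stays [d].
/l/ (between /d/ and /o/) is unaffected → [l].
/o/ — between /l/ and /ɡ/, before a voiced consonant — surfaces as [oː] (rule 1).
/ɡ/ (between /o/ and /i/) occurs before a front vowel → [dʒ] by rule 2.
/i/ (word-final) fails the environment for rule 1, so it stays [i].

[jiːrviːluːdloːdʒi]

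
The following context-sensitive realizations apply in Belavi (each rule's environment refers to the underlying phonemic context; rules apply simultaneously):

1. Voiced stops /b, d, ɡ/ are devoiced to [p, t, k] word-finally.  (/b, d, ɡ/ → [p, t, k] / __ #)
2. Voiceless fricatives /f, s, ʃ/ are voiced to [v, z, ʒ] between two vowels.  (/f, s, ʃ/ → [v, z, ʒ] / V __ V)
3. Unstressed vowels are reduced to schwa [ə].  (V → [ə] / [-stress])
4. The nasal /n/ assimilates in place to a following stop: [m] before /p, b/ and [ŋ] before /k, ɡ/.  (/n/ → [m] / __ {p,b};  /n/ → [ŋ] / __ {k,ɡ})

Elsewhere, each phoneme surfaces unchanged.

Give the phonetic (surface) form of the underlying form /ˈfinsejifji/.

/f/ (word-initial) is in the target of rule 2 but the environment (between two vowels) is not met → [f].
/i/ (between /f/ and /n/): rule 3 targets it, but not in an unstressed syllable → unchanged [i].
/n/ (between /i/ and /s/): rule 4 targets it, but not before a labial or velar stop → unchanged [n].
/s/ — between /n/ and /e/; rule 2 does not apply here → [s].
/e/ (between /s/ and /j/) occurs in an unstressed syllable → [ə] by rule 3.
/i/ — between /j/ and /f/, in an unstressed syllable — surfaces as [ə] (rule 3).
/f/ (between /i/ and /j/) fails the environment for rule 2, so it stays [f].
/i/ (word-final) occurs in an unstressed syllable → [ə] by rule 3.

[ˈfinsəjəfjə]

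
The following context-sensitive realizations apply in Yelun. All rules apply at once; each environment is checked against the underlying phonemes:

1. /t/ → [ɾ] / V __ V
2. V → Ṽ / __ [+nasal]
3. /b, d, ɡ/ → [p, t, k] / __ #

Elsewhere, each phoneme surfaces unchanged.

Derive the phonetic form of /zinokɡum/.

/z/ stays [z].
/i/ — between /z/ and /n/, before a nasal consonant — surfaces as [ĩ] (rule 2).
/n/ — not in any rule's target class → [n].
/o/ (between /n/ and /k/) is in the target of rule 2 but the environment (before a nasal consonant) is not met → [o].
/k/ (between /o/ and /ɡ/): no rule targets it → [k].
/ɡ/ (between /k/ and /u/) fails the environment for rule 3, so it stays [ɡ].
/u/ (between /ɡ/ and /m/): before a nasal consonant, so rule 2 applies → [ũ].
/m/ (word-final) is unaffected → [m].

[zĩnokɡũm]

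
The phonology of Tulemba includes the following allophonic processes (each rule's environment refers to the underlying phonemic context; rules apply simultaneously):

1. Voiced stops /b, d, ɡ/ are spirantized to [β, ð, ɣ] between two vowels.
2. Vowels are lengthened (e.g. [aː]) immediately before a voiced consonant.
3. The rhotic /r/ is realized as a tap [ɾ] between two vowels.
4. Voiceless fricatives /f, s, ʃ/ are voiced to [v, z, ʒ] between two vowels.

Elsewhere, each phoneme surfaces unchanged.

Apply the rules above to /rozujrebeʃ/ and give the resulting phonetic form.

/r/ (word-initial): rule 3 targets it, but not between two vowels → unchanged [r].
/o/ — between /r/ and /z/, before a voiced consonant — surfaces as [oː] (rule 2).
/z/ stays [z].
Rule 2 applies to /u/ (between /z/ and /j/: before a voiced consonant) → [uː].
/j/ (between /u/ and /r/) is unaffected → [j].
/r/ (between /j/ and /e/) fails the environment for rule 3, so it stays [r].
/e/ (between /r/ and /b/) occurs before a voiced consonant → [eː] by rule 2.
/b/ (between /e/ and /e/) occurs between two vowels → [β] by rule 1.
/e/ (between /b/ and /ʃ/) fails the environment for rule 2, so it stays [e].
/ʃ/ — word-final; rule 4 does not apply here → [ʃ].

[roːzuːjreːβeʃ]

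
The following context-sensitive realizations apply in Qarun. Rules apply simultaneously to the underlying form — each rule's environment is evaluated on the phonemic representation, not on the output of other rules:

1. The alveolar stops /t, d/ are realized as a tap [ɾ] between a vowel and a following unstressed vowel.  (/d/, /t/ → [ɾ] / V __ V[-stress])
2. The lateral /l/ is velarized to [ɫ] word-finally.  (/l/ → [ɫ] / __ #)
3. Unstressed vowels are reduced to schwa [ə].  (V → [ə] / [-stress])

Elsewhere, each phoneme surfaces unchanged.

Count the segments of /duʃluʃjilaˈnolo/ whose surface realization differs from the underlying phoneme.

Segments that undergo a rule: /u/ → [ə] (rule 3); /u/ → [ə] (rule 3); /i/ → [ə] (rule 3); /a/ → [ə] (rule 3); /o/ → [ə] (rule 3).
All other segments surface unchanged.

5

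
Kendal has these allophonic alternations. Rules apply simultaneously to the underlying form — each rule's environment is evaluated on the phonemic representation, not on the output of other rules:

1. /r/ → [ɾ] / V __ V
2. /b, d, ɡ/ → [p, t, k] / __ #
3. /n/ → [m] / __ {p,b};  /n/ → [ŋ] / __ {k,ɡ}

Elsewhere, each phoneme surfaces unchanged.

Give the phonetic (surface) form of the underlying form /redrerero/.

/r/ (word-initial) is in the target of rule 1 but the environment (between two vowels) is not met → [r].
/e/ (between /r/ and /d/) is unaffected → [e].
/d/ — between /e/ and /r/; rule 2 does not apply here → [d].
/r/ (between /d/ and /e/) is in the target of rule 1 but the environment (between two vowels) is not met → [r].
/e/ — not in any rule's target class → [e].
/r/ (between /e/ and /e/) occurs between two vowels → [ɾ] by rule 1.
/e/ — not in any rule's target class → [e].
/r/ (between /e/ and /o/) occurs between two vowels → [ɾ] by rule 1.
/o/ — not in any rule's target class → [o].

[redreɾeɾo]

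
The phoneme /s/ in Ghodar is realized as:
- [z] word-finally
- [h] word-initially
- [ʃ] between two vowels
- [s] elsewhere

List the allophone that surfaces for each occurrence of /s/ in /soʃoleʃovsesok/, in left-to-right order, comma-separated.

Occurrence 1 (position 1): word-initially → [h].
Occurrence 2 (position 10): no conditioning environment matches → elsewhere allophone [s].
Occurrence 3 (position 12): between two vowels → [ʃ].

[h], [s], [ʃ]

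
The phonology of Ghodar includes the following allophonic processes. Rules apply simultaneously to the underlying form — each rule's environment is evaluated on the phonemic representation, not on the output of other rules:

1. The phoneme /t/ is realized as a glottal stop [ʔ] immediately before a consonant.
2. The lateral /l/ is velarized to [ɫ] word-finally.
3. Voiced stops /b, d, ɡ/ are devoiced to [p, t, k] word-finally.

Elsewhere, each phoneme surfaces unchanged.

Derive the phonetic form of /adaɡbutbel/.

/a/ stays [a].
/d/ (between /a/ and /a/): rule 3 targets it, but not word-finally → unchanged [d].
/a/ (between /d/ and /ɡ/) is unaffected → [a].
/ɡ/ — between /a/ and /b/; rule 3 does not apply here → [ɡ].
/b/ (between /ɡ/ and /u/) is in the target of rule 3 but the environment (word-finally) is not met → [b].
/u/ stays [u].
/t/ — between /u/ and /b/, immediately before a consonant — surfaces as [ʔ] (rule 1).
/b/ (between /t/ and /e/) is in the target of rule 3 but the environment (word-finally) is not met → [b].
/e/ — not in any rule's target class → [e].
Rule 2 applies to /l/ (word-final: word-finally) → [ɫ].

[adaɡbuʔbeɫ]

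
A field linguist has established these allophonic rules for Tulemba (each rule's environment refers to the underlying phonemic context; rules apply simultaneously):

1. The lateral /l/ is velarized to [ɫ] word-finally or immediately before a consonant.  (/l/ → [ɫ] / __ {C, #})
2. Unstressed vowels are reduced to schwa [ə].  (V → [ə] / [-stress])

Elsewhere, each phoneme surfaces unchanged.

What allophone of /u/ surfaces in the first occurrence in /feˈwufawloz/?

/u/ (between /w/ and /f/) is in the target of rule 2 but the environment (in an unstressed syllable) is not met → [u].

[u]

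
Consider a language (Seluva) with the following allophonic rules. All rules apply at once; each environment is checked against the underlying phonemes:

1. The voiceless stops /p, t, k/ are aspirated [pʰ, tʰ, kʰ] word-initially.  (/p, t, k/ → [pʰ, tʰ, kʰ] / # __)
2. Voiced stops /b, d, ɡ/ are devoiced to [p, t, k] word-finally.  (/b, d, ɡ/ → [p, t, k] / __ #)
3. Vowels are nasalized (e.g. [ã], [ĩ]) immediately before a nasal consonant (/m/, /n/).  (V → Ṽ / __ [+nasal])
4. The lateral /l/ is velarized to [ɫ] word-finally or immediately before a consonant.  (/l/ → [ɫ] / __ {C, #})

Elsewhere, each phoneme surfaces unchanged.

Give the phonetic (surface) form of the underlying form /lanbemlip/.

/l/ — word-initial; rule 4 does not apply here → [l].
/a/ meets the environment for rule 3 (before a nasal consonant) → [ã].
/n/ stays [n].
/b/ (between /n/ and /e/) is in the target of rule 2 but the environment (word-finally) is not met → [b].
Rule 3 applies to /e/ (between /b/ and /m/: before a nasal consonant) → [ẽ].
/m/ — not in any rule's target class → [m].
/l/ (between /m/ and /i/) is in the target of rule 4 but the environment (word-finally or immediately before a consonant) is not met → [l].
/i/ (between /l/ and /p/): rule 3 targets it, but not before a nasal consonant → unchanged [i].
/p/ (word-final) is in the target of rule 1 but the environment (word-initially) is not met → [p].

[lãnbẽmlip]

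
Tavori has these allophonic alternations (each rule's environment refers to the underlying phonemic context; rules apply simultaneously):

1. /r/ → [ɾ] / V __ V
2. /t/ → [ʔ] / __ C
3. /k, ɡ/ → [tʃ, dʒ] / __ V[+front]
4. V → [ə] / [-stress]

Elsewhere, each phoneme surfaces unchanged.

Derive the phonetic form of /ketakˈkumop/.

[tʃətəkˈkuməp]

Rule 3 applies to /k/ (word-initial: before a front vowel) → [tʃ].
/e/ — between /k/ and /t/, in an unstressed syllable — surfaces as [ə] (rule 4).
/t/ (between /e/ and /a/) fails the environment for rule 2, so it stays [t].
/a/ (between /t/ and /k/) occurs in an unstressed syllable → [ə] by rule 4.
/k/ (between /a/ and /k/) is in the target of rule 3 but the environment (before a front vowel) is not met → [k].
/k/ — between /k/ and /u/; rule 3 does not apply here → [k].
/u/ (between /k/ and /m/) is in the target of rule 4 but the environment (in an unstressed syllable) is not met → [u].
/o/ (between /m/ and /p/) occurs in an unstressed syllable → [ə] by rule 4.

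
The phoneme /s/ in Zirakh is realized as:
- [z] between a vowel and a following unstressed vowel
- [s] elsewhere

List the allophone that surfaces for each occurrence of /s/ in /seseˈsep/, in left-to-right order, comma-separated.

Occurrence 1 (position 1): no conditioning environment matches → elsewhere allophone [s].
Occurrence 2 (position 3): between a vowel and a following unstressed vowel → [z].
Occurrence 3 (position 5): no conditioning environment matches → elsewhere allophone [s].

[s], [z], [s]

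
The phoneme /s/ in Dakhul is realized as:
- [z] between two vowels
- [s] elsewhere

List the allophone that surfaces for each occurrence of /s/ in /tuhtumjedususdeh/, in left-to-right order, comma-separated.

Occurrence 1 (position 11): between two vowels → [z].
Occurrence 2 (position 13): no conditioning environment matches → elsewhere allophone [s].

[z], [s]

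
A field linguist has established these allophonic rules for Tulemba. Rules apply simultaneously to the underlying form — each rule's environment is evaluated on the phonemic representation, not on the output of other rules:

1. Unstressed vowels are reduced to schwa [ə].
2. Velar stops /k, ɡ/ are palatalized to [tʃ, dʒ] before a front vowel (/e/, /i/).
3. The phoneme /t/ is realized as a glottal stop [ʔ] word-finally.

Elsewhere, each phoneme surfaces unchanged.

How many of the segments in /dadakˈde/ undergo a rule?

2

Segments that undergo a rule: /a/ → [ə] (rule 1); /a/ → [ə] (rule 1).
All other segments surface unchanged.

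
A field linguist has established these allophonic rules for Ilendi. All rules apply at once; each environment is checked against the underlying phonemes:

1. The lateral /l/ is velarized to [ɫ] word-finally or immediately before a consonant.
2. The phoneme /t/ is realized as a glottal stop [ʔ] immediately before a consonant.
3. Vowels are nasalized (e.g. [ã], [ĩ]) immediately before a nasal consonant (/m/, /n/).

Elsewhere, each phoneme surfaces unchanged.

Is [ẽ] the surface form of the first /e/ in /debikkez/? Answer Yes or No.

/e/ (between /d/ and /b/) fails the environment for rule 3, so it stays [e].
The actual realization is [e], not [ẽ].

No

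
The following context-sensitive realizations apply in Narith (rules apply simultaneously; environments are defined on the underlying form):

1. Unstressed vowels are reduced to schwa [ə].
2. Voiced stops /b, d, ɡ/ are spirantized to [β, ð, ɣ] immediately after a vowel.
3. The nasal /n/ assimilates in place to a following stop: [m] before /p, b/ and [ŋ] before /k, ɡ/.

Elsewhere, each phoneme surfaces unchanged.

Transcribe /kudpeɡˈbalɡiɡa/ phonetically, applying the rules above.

[kəðpəɣˈbalɡəɣə]

/k/ (word-initial) is unaffected → [k].
Rule 1 applies to /u/ (between /k/ and /d/: in an unstressed syllable) → [ə].
/d/ — between /u/ and /p/, immediately after a vowel — surfaces as [ð] (rule 2).
/p/ (between /d/ and /e/): no rule targets it → [p].
/e/ — between /p/ and /ɡ/, in an unstressed syllable — surfaces as [ə] (rule 1).
/ɡ/ meets the environment for rule 2 (immediately after a vowel) → [ɣ].
/b/ (between /ɡ/ and /a/): rule 2 targets it, but not immediately after a vowel → unchanged [b].
/a/ (between /b/ and /l/) fails the environment for rule 1, so it stays [a].
/l/ — not in any rule's target class → [l].
/ɡ/ — between /l/ and /i/; rule 2 does not apply here → [ɡ].
/i/ (between /ɡ/ and /ɡ/) occurs in an unstressed syllable → [ə] by rule 1.
/ɡ/ meets the environment for rule 2 (immediately after a vowel) → [ɣ].
Rule 1 applies to /a/ (word-final: in an unstressed syllable) → [ə].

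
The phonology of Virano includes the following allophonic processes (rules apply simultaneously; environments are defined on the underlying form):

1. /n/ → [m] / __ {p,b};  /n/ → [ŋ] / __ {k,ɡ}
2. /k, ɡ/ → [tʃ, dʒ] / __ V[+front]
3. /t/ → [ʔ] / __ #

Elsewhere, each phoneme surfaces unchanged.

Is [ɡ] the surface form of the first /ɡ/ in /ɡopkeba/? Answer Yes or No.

Yes

/ɡ/ (word-initial) fails the environment for rule 2, so it stays [ɡ].
The actual realization is [ɡ], which matches [ɡ].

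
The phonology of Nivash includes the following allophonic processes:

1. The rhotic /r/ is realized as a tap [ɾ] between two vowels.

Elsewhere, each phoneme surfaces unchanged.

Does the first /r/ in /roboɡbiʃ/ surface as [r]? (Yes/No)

/r/ — word-initial; rule 1 does not apply here → [r].
The actual realization is [r], which matches [r].

Yes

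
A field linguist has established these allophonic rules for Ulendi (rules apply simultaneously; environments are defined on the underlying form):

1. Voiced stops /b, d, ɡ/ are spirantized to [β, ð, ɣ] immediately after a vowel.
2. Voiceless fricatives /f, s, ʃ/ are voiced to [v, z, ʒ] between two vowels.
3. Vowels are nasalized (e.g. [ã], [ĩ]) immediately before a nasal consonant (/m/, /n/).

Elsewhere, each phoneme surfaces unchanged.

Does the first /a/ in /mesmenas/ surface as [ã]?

/a/ (between /n/ and /s/): rule 3 targets it, but not before a nasal consonant → unchanged [a].
The actual realization is [a], not [ã].

No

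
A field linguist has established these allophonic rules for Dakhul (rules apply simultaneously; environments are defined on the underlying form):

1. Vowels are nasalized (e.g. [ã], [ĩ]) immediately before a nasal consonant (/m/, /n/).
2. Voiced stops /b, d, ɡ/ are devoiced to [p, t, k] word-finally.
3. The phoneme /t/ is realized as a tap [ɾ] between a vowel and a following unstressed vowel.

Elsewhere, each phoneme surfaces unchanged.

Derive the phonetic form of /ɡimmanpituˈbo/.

/ɡ/ (word-initial) is in the target of rule 2 but the environment (word-finally) is not met → [ɡ].
/i/ (between /ɡ/ and /m/): before a nasal consonant, so rule 1 applies → [ĩ].
/a/ meets the environment for rule 1 (before a nasal consonant) → [ã].
/i/ (between /p/ and /t/) fails the environment for rule 1, so it stays [i].
/t/ — between /i/ and /u/, between a vowel and a following unstressed vowel — surfaces as [ɾ] (rule 3).
/u/ — between /t/ and /b/; rule 1 does not apply here → [u].
/b/ — between /u/ and /o/; rule 2 does not apply here → [b].
/o/ (word-final) is in the target of rule 1 but the environment (before a nasal consonant) is not met → [o].

[ɡĩmmãnpiɾuˈbo]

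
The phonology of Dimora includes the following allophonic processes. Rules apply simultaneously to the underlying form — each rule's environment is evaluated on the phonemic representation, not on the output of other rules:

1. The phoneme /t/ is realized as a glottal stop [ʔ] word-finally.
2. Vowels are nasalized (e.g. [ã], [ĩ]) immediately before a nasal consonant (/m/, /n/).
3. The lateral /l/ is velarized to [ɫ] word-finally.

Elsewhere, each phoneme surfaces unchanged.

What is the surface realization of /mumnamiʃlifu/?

/m/ (word-initial) is unaffected → [m].
Rule 2 applies to /u/ (between /m/ and /m/: before a nasal consonant) → [ũ].
/m/ (between /u/ and /n/): no rule targets it → [m].
/n/ (between /m/ and /a/): no rule targets it → [n].
Rule 2 applies to /a/ (between /n/ and /m/: before a nasal consonant) → [ã].
/m/ (between /a/ and /i/): no rule targets it → [m].
/i/ (between /m/ and /ʃ/) fails the environment for rule 2, so it stays [i].
/ʃ/ — not in any rule's target class → [ʃ].
/l/ (between /ʃ/ and /i/) is in the target of rule 3 but the environment (word-finally) is not met → [l].
/i/ — between /l/ and /f/; rule 2 does not apply here → [i].
/f/ stays [f].
/u/ (word-final) fails the environment for rule 2, so it stays [u].

[mũmnãmiʃlifu]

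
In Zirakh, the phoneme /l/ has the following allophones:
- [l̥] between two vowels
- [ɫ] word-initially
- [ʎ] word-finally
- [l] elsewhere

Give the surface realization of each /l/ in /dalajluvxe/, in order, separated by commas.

[l̥], [l]

Occurrence 1 (position 3): between two vowels → [l̥].
Occurrence 2 (position 6): no conditioning environment matches → elsewhere allophone [l].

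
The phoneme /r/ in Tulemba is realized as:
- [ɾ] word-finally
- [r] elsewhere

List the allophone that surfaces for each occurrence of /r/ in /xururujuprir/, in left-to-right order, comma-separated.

[r], [r], [r], [ɾ]

Occurrence 1 (position 3): no conditioning environment matches → elsewhere allophone [r].
Occurrence 2 (position 5): no conditioning environment matches → elsewhere allophone [r].
Occurrence 3 (position 10): no conditioning environment matches → elsewhere allophone [r].
Occurrence 4 (position 12): word-finally → [ɾ].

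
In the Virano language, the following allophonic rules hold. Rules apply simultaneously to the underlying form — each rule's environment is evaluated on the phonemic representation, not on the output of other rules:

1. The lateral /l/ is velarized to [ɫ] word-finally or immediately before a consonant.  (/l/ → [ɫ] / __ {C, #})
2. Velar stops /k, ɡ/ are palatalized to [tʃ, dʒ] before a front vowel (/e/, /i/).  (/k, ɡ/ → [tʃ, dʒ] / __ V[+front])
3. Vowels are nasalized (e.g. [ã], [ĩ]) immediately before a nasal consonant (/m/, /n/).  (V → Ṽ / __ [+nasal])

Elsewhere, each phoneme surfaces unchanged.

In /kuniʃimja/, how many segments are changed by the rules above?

2

Segments that undergo a rule: /u/ → [ũ] (rule 3); /i/ → [ĩ] (rule 3).
All other segments surface unchanged.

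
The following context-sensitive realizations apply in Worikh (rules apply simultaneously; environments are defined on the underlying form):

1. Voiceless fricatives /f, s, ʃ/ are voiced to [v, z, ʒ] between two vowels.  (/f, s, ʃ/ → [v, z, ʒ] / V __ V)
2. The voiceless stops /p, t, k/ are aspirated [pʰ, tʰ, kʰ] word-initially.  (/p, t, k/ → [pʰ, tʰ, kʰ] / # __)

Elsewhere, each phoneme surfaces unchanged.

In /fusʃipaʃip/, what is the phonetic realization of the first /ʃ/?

/ʃ/ — between /s/ and /i/; rule 1 does not apply here → [ʃ].

[ʃ]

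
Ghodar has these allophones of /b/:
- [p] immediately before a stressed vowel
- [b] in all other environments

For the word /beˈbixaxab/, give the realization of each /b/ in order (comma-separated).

[b], [p], [b]

Occurrence 1 (position 1): no conditioning environment matches → elsewhere allophone [b].
Occurrence 2 (position 3): immediately before a stressed vowel → [p].
Occurrence 3 (position 9): no conditioning environment matches → elsewhere allophone [b].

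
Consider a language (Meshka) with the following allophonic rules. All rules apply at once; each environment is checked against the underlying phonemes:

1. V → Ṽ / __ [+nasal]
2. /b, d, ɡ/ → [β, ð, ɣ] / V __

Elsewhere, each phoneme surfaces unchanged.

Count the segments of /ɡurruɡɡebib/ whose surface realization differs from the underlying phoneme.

3

Segments that undergo a rule: /ɡ/ → [ɣ] (rule 2); /b/ → [β] (rule 2); /b/ → [β] (rule 2).
All other segments surface unchanged.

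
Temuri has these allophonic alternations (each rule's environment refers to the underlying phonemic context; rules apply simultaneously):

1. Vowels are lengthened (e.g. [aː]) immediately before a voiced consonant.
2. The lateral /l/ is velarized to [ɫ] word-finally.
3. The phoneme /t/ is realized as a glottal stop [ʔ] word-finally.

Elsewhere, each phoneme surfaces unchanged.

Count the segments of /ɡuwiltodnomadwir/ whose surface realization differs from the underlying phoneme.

6

Segments that undergo a rule: /u/ → [uː] (rule 1); /i/ → [iː] (rule 1); /o/ → [oː] (rule 1); /o/ → [oː] (rule 1); /a/ → [aː] (rule 1); /i/ → [iː] (rule 1).
All other segments surface unchanged.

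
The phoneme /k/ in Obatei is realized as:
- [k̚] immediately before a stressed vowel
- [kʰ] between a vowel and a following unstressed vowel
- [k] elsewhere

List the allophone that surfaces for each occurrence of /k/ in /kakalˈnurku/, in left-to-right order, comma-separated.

[k], [kʰ], [k]

Occurrence 1 (position 1): no conditioning environment matches → elsewhere allophone [k].
Occurrence 2 (position 3): between a vowel and a following unstressed vowel → [kʰ].
Occurrence 3 (position 9): no conditioning environment matches → elsewhere allophone [k].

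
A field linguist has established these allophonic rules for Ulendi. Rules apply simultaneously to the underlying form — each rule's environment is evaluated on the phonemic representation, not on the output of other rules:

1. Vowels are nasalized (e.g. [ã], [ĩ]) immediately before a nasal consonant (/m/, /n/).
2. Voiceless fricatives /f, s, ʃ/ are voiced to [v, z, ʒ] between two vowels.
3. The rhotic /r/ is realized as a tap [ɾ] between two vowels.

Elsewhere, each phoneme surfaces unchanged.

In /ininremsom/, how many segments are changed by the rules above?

Segments that undergo a rule: /i/ → [ĩ] (rule 1); /i/ → [ĩ] (rule 1); /e/ → [ẽ] (rule 1); /o/ → [õ] (rule 1).
All other segments surface unchanged.

4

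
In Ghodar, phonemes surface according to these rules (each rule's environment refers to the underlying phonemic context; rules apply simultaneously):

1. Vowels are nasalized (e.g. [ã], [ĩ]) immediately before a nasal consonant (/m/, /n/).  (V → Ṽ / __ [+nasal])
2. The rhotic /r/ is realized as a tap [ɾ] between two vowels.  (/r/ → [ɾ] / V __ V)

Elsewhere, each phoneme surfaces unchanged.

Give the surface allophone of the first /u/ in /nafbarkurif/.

[u]

/u/ — between /k/ and /r/; rule 1 does not apply here → [u].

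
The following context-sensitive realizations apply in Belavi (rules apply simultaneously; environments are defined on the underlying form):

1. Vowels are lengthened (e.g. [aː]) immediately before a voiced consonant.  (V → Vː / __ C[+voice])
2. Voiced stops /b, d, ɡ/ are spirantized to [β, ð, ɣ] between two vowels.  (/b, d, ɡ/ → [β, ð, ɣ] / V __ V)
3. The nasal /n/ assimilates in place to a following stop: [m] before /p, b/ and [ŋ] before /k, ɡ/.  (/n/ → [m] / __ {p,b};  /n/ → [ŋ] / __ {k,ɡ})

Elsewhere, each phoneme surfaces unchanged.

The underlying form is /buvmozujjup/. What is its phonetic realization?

[buːvmoːzuːjjup]

/b/ (word-initial) fails the environment for rule 2, so it stays [b].
/u/ (between /b/ and /v/): before a voiced consonant, so rule 1 applies → [uː].
/o/ meets the environment for rule 1 (before a voiced consonant) → [oː].
/u/ (between /z/ and /j/) occurs before a voiced consonant → [uː] by rule 1.
/u/ (between /j/ and /p/) fails the environment for rule 1, so it stays [u].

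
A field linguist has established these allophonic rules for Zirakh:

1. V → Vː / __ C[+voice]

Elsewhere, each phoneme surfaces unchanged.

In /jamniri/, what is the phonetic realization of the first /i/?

[iː]

/i/ meets the environment for rule 1 (before a voiced consonant) → [iː].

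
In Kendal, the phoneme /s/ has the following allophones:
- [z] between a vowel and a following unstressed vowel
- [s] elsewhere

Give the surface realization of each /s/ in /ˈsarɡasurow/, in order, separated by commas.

[s], [z]

Occurrence 1 (position 1): no conditioning environment matches → elsewhere allophone [s].
Occurrence 2 (position 6): between a vowel and a following unstressed vowel → [z].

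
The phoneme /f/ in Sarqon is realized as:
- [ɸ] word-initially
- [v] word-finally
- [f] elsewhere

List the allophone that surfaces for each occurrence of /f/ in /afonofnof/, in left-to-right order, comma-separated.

Occurrence 1 (position 2): no conditioning environment matches → elsewhere allophone [f].
Occurrence 2 (position 6): no conditioning environment matches → elsewhere allophone [f].
Occurrence 3 (position 9): word-finally → [v].

[f], [f], [v]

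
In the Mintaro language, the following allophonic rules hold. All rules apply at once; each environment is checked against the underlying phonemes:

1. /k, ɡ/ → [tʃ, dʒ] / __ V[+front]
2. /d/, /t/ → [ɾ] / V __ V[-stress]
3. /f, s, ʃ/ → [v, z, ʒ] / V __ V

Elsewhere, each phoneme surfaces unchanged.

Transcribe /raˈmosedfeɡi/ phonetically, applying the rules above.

[raˈmozedfedʒi]

/r/ (word-initial) is unaffected → [r].
/a/ stays [a].
/m/ (between /a/ and /o/): no rule targets it → [m].
/o/ — not in any rule's target class → [o].
/s/ meets the environment for rule 3 (between two vowels) → [z].
/e/ (between /s/ and /d/) is unaffected → [e].
/d/ — between /e/ and /f/; rule 2 does not apply here → [d].
/f/ (between /d/ and /e/) is in the target of rule 3 but the environment (between two vowels) is not met → [f].
/e/ — not in any rule's target class → [e].
/ɡ/ meets the environment for rule 1 (before a front vowel) → [dʒ].
/i/ (word-final) is unaffected → [i].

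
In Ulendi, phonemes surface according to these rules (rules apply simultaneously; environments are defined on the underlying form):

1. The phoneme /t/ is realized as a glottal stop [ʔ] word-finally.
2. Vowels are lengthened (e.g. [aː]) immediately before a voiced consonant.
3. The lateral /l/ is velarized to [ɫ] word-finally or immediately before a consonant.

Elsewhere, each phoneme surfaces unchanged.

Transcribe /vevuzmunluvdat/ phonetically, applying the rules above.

/v/ — not in any rule's target class → [v].
/e/ (between /v/ and /v/) occurs before a voiced consonant → [eː] by rule 2.
/v/ stays [v].
/u/ — between /v/ and /z/, before a voiced consonant — surfaces as [uː] (rule 2).
/z/ (between /u/ and /m/) is unaffected → [z].
/m/ — not in any rule's target class → [m].
/u/ (between /m/ and /n/): before a voiced consonant, so rule 2 applies → [uː].
/n/ (between /u/ and /l/): no rule targets it → [n].
/l/ (between /n/ and /u/): rule 3 targets it, but not word-finally or immediately before a consonant → unchanged [l].
/u/ (between /l/ and /v/): before a voiced consonant, so rule 2 applies → [uː].
/v/ (between /u/ and /d/) is unaffected → [v].
/d/ (between /v/ and /a/) is unaffected → [d].
/a/ (between /d/ and /t/): rule 2 targets it, but not before a voiced consonant → unchanged [a].
Rule 1 applies to /t/ (word-final: word-finally) → [ʔ].

[veːvuːzmuːnluːvdaʔ]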